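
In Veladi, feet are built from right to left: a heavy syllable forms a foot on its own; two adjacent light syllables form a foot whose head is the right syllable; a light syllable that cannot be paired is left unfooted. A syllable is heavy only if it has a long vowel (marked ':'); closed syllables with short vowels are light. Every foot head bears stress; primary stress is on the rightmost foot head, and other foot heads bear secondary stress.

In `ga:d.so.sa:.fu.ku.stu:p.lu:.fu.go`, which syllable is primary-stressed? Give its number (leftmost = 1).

9

Weights: 1 ga:d H, 2 so L, 3 sa: H, 4 fu L, 5 ku L, 6 stu:p H, 7 lu: H, 8 fu L, 9 go L.
Parse right to left (heavy = foot alone; LL = one foot; stranded L unfooted): (ˈga:d) so (ˈsa:) (fu.ˈku) (ˈstu:p) (ˈlu:) (fu.ˈgo).
Foot heads: 1, 3, 5, 6, 7, 9.
Primary stress on the rightmost head = syllable 9.
Primary stress: syllable 9 → ga:d.so.sa:.fu.ku.stu:p.lu:.fu.ˈgo.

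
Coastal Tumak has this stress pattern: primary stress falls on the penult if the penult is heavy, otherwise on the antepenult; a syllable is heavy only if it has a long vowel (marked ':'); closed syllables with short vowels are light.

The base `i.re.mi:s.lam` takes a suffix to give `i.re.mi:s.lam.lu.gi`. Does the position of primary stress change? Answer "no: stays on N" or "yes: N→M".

yes: 3→4

Base `i.re.mi:s.lam` (4 syllables):
  Weights: 2 re L, 3 mi:s H, 4 lam L.
  The penult (syllable 3, mi:s) is heavy, so it takes stress.
  → primary stress on syllable 3.
Suffixed `i.re.mi:s.lam.lu.gi` (6 syllables):
  Weights: 4 lam L, 5 lu L, 6 gi L.
  The penult (syllable 5, lu) is light, so stress falls on the antepenult (syllable 4, lam).
  → primary stress on syllable 4.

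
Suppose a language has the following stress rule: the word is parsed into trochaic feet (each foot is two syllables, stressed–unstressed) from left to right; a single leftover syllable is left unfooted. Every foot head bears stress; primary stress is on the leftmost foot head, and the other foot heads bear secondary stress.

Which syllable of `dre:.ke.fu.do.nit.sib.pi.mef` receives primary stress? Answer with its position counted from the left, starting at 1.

1

Parse left to right into trochaic (ˈσσ) feet: (ˈdre:.ke) (ˈfu.do) (ˈnit.sib) (ˈpi.mef).
Foot heads (stressed positions): 1, 3, 5, 7.
End Rule Leftmost: primary stress on the leftmost head = syllable 1.
Primary stress: syllable 1 → ˈdre:.ke.fu.do.nit.sib.pi.mef.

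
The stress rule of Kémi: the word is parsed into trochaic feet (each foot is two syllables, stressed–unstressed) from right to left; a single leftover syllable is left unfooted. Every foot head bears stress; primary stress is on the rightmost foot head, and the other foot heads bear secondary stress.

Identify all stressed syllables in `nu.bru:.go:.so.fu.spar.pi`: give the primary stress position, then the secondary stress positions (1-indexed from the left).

Parse right to left into trochaic (ˈσσ) feet: nu (ˈbru:.go:) (ˈso.fu) (ˈspar.pi). Syllable 1 is left unfooted.
Foot heads (stressed positions): 2, 4, 6.
End Rule Rightmost: primary stress on the rightmost head = syllable 6.
Secondary stress on 2, 4: nu.ˌbru:.go:.ˌso.fu.ˈspar.pi.

primary 6, secondary 2, 4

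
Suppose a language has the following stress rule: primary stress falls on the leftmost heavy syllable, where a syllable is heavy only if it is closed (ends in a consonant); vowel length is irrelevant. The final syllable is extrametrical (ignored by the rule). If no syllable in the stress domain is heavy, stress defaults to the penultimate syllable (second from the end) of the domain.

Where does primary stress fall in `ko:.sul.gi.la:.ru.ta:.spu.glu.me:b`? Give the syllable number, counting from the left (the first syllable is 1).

The final syllable (9, me:b) is extrametrical; the stress domain is syllables 1–8.
Weights: 1 ko: L, 2 sul H, 3 gi L, 4 la: L, 5 ru L, 6 ta: L, 7 spu L, 8 glu L.
Heavy syllables in the domain: 2. The leftmost is syllable 2 (sul).
Primary stress: syllable 2 → ko:.ˈsul.gi.la:.ru.ta:.spu.glu.me:b.

2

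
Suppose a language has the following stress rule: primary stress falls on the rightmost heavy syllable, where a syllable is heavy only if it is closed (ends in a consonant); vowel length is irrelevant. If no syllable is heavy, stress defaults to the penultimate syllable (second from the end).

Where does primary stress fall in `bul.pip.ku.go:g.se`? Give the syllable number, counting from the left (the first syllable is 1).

Weights: 1 bul H, 2 pip H, 3 ku L, 4 go:g H, 5 se L.
Heavy syllables in the domain: 1, 2, 4. The rightmost is syllable 4 (go:g).
Primary stress: syllable 4 → bul.pip.ku.ˈgo:g.se.

4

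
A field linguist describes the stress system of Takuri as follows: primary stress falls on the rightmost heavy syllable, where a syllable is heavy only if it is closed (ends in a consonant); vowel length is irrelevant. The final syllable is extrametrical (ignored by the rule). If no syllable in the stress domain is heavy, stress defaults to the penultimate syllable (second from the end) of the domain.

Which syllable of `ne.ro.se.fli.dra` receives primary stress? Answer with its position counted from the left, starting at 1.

3

The final syllable (5, dra) is extrametrical; the stress domain is syllables 1–4.
Weights: 1 ne L, 2 ro L, 3 se L, 4 fli L.
No heavy syllable in the domain; default to the penultimate syllable (second from the end) of the domain = syllable 3.
Primary stress: syllable 3 → ne.ro.ˈse.fli.dra.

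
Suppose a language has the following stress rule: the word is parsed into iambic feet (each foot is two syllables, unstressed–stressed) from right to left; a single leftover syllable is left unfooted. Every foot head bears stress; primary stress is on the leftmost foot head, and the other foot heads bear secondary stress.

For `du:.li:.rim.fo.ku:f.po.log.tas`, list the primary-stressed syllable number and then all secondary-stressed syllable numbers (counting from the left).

Parse right to left into iambic (σˈσ) feet: (du:.ˈli:) (rim.ˈfo) (ku:f.ˈpo) (log.ˈtas).
Foot heads (stressed positions): 2, 4, 6, 8.
End Rule Leftmost: primary stress on the leftmost head = syllable 2.
Secondary stress on 4, 6, 8: du:.ˈli:.rim.ˌfo.ku:f.ˌpo.log.ˌtas.

primary 2, secondary 4, 6, 8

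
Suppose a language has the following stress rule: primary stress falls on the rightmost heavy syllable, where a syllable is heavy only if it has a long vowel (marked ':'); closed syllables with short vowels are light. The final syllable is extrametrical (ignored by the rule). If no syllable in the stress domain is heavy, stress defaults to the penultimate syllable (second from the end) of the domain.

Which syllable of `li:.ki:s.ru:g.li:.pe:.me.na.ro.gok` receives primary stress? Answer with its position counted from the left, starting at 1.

The final syllable (9, gok) is extrametrical; the stress domain is syllables 1–8.
Weights: 1 li: H, 2 ki:s H, 3 ru:g H, 4 li: H, 5 pe: H, 6 me L, 7 na L, 8 ro L.
Heavy syllables in the domain: 1, 2, 3, 4, 5. The rightmost is syllable 5 (pe:).
Primary stress: syllable 5 → li:.ki:s.ru:g.li:.ˈpe:.me.na.ro.gok.

5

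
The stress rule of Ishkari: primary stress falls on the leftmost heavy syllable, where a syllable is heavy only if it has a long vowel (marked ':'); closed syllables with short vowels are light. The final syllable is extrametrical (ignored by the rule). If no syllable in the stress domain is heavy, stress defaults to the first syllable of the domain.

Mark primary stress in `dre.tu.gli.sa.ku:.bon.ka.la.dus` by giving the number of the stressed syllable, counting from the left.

5

The final syllable (9, dus) is extrametrical; the stress domain is syllables 1–8.
Weights: 1 dre L, 2 tu L, 3 gli L, 4 sa L, 5 ku: H, 6 bon L, 7 ka L, 8 la L.
Heavy syllables in the domain: 5. The leftmost is syllable 5 (ku:).
Primary stress: syllable 5 → dre.tu.gli.sa.ˈku:.bon.ka.la.dus.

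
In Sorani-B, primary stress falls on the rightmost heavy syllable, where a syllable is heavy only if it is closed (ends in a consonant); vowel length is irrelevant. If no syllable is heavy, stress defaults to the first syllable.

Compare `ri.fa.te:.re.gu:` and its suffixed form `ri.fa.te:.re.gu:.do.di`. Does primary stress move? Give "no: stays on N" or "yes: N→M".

Base `ri.fa.te:.re.gu:` (5 syllables):
  Weights: 1 ri L, 2 fa L, 3 te: L, 4 re L, 5 gu: L.
  No heavy syllable in the domain; default to the first syllable = syllable 1.
  → primary stress on syllable 1.
Suffixed `ri.fa.te:.re.gu:.do.di` (7 syllables):
  Weights: 1 ri L, 2 fa L, 3 te: L, 4 re L, 5 gu: L, 6 do L, 7 di L.
  No heavy syllable in the domain; default to the first syllable = syllable 1.
  → primary stress on syllable 1.

no: stays on 1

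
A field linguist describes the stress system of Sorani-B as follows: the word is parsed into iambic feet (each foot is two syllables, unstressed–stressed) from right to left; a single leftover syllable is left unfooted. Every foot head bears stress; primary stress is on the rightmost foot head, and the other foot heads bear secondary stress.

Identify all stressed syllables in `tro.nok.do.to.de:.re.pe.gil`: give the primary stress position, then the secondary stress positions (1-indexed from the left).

primary 8, secondary 2, 4, 6

Parse right to left into iambic (σˈσ) feet: (tro.ˈnok) (do.ˈto) (de:.ˈre) (pe.ˈgil).
Foot heads (stressed positions): 2, 4, 6, 8.
End Rule Rightmost: primary stress on the rightmost head = syllable 8.
Secondary stress on 2, 4, 6: tro.ˌnok.do.ˌto.de:.ˌre.pe.ˈgil.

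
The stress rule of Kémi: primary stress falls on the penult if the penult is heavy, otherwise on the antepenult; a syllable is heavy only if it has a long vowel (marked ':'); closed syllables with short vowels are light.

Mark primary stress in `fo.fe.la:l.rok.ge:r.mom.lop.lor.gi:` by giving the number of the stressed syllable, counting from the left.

Weights: 7 lop L, 8 lor L, 9 gi: H.
The penult (syllable 8, lor) is light, so stress falls on the antepenult (syllable 7, lop).
Primary stress: syllable 7 → fo.fe.la:l.rok.ge:r.mom.ˈlop.lor.gi:.

7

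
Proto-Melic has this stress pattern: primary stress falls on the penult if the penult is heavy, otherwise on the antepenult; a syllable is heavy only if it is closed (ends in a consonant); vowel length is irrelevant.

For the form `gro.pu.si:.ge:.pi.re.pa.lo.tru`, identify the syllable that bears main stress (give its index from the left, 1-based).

7

Weights: 7 pa L, 8 lo L, 9 tru L.
The penult (syllable 8, lo) is light, so stress falls on the antepenult (syllable 7, pa).
Primary stress: syllable 7 → gro.pu.si:.ge:.pi.re.ˈpa.lo.tru.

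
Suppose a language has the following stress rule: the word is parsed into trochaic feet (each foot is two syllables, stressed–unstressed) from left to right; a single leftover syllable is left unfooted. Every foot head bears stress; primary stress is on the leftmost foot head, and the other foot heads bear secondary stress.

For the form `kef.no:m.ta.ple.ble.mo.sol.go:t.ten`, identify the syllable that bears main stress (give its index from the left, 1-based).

1

Parse left to right into trochaic (ˈσσ) feet: (ˈkef.no:m) (ˈta.ple) (ˈble.mo) (ˈsol.go:t) ten. Syllable 9 is left unfooted.
Foot heads (stressed positions): 1, 3, 5, 7.
End Rule Leftmost: primary stress on the leftmost head = syllable 1.
Primary stress: syllable 1 → ˈkef.no:m.ta.ple.ble.mo.sol.go:t.ten.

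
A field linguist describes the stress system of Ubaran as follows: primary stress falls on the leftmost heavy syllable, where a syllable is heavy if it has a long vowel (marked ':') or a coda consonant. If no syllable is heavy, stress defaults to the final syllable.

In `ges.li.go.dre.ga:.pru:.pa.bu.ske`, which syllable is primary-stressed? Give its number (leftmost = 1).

1

Weights: 1 ges H, 2 li L, 3 go L, 4 dre L, 5 ga: H, 6 pru: H, 7 pa L, 8 bu L, 9 ske L.
Heavy syllables in the domain: 1, 5, 6. The leftmost is syllable 1 (ges).
Primary stress: syllable 1 → ˈges.li.go.dre.ga:.pru:.pa.bu.ske.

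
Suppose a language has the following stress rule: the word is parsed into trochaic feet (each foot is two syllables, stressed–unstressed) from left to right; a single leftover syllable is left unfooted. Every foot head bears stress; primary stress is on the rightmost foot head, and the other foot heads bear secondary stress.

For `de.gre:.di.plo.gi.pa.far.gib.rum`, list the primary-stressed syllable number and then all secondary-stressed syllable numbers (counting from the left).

Parse left to right into trochaic (ˈσσ) feet: (ˈde.gre:) (ˈdi.plo) (ˈgi.pa) (ˈfar.gib) rum. Syllable 9 is left unfooted.
Foot heads (stressed positions): 1, 3, 5, 7.
End Rule Rightmost: primary stress on the rightmost head = syllable 7.
Secondary stress on 1, 3, 5: ˌde.gre:.ˌdi.plo.ˌgi.pa.ˈfar.gib.rum.

primary 7, secondary 1, 3, 5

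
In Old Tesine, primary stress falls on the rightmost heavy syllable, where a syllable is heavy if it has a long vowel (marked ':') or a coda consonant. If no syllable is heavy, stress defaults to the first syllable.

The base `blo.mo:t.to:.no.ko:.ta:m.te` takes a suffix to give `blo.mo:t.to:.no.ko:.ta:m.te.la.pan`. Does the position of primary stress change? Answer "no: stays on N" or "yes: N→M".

Base `blo.mo:t.to:.no.ko:.ta:m.te` (7 syllables):
  Weights: 1 blo L, 2 mo:t H, 3 to: H, 4 no L, 5 ko: H, 6 ta:m H, 7 te L.
  Heavy syllables in the domain: 2, 3, 5, 6. The rightmost is syllable 6 (ta:m).
  → primary stress on syllable 6.
Suffixed `blo.mo:t.to:.no.ko:.ta:m.te.la.pan` (9 syllables):
  Weights: 1 blo L, 2 mo:t H, 3 to: H, 4 no L, 5 ko: H, 6 ta:m H, 7 te L, 8 la L, 9 pan H.
  Heavy syllables in the domain: 2, 3, 5, 6, 9. The rightmost is syllable 9 (pan).
  → primary stress on syllable 9.

yes: 6→9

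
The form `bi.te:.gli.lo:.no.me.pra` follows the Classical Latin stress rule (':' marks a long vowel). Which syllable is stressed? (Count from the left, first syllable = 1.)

Classical Latin: stress the penult if heavy (long vowel or closed), else the antepenult.
Weights: 5 no L, 6 me L, 7 pra L.
The penult (syllable 6, me) is light, so stress falls on the antepenult (syllable 5, no).
Stress on syllable 5: bi.te:.gli.lo:.ˈno.me.pra.

5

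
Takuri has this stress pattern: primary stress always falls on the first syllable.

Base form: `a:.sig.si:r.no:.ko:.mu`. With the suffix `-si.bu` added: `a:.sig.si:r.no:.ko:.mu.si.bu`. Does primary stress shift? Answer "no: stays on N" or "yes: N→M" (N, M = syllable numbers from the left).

no: stays on 1

Base `a:.sig.si:r.no:.ko:.mu` (6 syllables):
  The word has 6 syllables; the first syllable is syllable 1 (a:).
  → primary stress on syllable 1.
Suffixed `a:.sig.si:r.no:.ko:.mu.si.bu` (8 syllables):
  The word has 8 syllables; the first syllable is syllable 1 (a:).
  → primary stress on syllable 1.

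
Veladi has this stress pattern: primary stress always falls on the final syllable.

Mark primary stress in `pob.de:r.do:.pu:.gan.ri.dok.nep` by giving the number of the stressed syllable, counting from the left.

The word has 8 syllables; the final syllable is syllable 8 (nep).
Primary stress: syllable 8 → pob.de:r.do:.pu:.gan.ri.dok.ˈnep.

8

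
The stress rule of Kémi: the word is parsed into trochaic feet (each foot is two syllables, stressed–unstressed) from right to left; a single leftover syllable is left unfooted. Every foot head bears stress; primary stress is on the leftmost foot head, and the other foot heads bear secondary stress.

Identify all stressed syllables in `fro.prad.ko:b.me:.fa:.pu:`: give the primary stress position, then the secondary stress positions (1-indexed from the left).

primary 1, secondary 3, 5

Parse right to left into trochaic (ˈσσ) feet: (ˈfro.prad) (ˈko:b.me:) (ˈfa:.pu:).
Foot heads (stressed positions): 1, 3, 5.
End Rule Leftmost: primary stress on the leftmost head = syllable 1.
Secondary stress on 3, 5: ˈfro.prad.ˌko:b.me:.ˌfa:.pu:.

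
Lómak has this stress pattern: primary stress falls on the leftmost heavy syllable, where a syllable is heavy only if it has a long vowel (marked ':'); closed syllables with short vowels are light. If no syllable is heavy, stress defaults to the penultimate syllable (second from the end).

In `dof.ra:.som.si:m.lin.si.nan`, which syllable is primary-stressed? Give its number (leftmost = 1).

2

Weights: 1 dof L, 2 ra: H, 3 som L, 4 si:m H, 5 lin L, 6 si L, 7 nan L.
Heavy syllables in the domain: 2, 4. The leftmost is syllable 2 (ra:).
Primary stress: syllable 2 → dof.ˈra:.som.si:m.lin.si.nan.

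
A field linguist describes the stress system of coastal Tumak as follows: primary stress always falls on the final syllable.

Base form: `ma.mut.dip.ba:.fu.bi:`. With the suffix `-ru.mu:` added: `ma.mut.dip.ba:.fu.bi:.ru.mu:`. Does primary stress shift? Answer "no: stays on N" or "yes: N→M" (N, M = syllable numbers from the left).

yes: 6→8

Base `ma.mut.dip.ba:.fu.bi:` (6 syllables):
  The word has 6 syllables; the final syllable is syllable 6 (bi:).
  → primary stress on syllable 6.
Suffixed `ma.mut.dip.ba:.fu.bi:.ru.mu:` (8 syllables):
  The word has 8 syllables; the final syllable is syllable 8 (mu:).
  → primary stress on syllable 8.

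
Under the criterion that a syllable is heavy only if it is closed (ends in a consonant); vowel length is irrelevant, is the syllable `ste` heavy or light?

`ste`: short vowel, open (no coda). Open (no coda) → light.

light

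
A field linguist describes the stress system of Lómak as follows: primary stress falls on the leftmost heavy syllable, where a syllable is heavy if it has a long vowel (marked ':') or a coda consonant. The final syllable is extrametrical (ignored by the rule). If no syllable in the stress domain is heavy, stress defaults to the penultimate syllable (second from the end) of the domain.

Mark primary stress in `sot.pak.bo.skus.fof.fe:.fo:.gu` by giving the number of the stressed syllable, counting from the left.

1

The final syllable (8, gu) is extrametrical; the stress domain is syllables 1–7.
Weights: 1 sot H, 2 pak H, 3 bo L, 4 skus H, 5 fof H, 6 fe: H, 7 fo: H.
Heavy syllables in the domain: 1, 2, 4, 5, 6, 7. The leftmost is syllable 1 (sot).
Primary stress: syllable 1 → ˈsot.pak.bo.skus.fof.fe:.fo:.gu.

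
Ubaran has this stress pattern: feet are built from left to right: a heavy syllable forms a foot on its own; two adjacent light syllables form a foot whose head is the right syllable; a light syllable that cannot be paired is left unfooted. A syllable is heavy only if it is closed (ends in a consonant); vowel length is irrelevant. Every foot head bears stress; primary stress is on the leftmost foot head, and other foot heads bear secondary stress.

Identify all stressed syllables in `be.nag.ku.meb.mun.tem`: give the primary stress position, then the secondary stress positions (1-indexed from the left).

primary 2, secondary 4, 5, 6

Weights: 1 be L, 2 nag H, 3 ku L, 4 meb H, 5 mun H, 6 tem H.
Parse left to right (heavy = foot alone; LL = one foot; stranded L unfooted): be (ˈnag) ku (ˈmeb) (ˈmun) (ˈtem).
Foot heads: 2, 4, 5, 6.
Primary stress on the leftmost head = syllable 2.
Secondary stress on 4, 5, 6: be.ˈnag.ku.ˌmeb.ˌmun.ˌtem.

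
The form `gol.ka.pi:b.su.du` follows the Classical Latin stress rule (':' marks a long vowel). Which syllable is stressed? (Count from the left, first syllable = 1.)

3

Classical Latin: stress the penult if heavy (long vowel or closed), else the antepenult.
Weights: 3 pi:b H, 4 su L, 5 du L.
The penult (syllable 4, su) is light, so stress falls on the antepenult (syllable 3, pi:b).
Stress on syllable 3: gol.ka.ˈpi:b.su.du.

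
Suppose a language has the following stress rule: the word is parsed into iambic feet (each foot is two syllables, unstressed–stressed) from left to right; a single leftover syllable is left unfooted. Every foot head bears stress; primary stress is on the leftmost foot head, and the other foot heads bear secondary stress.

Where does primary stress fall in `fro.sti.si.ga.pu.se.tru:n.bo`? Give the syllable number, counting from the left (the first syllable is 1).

Parse left to right into iambic (σˈσ) feet: (fro.ˈsti) (si.ˈga) (pu.ˈse) (tru:n.ˈbo).
Foot heads (stressed positions): 2, 4, 6, 8.
End Rule Leftmost: primary stress on the leftmost head = syllable 2.
Primary stress: syllable 2 → fro.ˈsti.si.ga.pu.se.tru:n.bo.

2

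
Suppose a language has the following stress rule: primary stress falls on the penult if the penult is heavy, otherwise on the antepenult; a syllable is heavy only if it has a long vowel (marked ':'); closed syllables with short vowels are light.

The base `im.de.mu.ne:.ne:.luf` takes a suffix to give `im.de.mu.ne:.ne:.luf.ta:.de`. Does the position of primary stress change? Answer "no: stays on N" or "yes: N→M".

yes: 5→7

Base `im.de.mu.ne:.ne:.luf` (6 syllables):
  Weights: 4 ne: H, 5 ne: H, 6 luf L.
  The penult (syllable 5, ne:) is heavy, so it takes stress.
  → primary stress on syllable 5.
Suffixed `im.de.mu.ne:.ne:.luf.ta:.de` (8 syllables):
  Weights: 6 luf L, 7 ta: H, 8 de L.
  The penult (syllable 7, ta:) is heavy, so it takes stress.
  → primary stress on syllable 7.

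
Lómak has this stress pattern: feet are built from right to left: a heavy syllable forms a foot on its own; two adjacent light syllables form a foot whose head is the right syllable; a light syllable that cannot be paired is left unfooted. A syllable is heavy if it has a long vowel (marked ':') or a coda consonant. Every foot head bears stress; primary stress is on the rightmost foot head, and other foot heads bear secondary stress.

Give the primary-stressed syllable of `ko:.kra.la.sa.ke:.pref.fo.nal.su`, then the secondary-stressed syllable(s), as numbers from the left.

primary 8, secondary 1, 4, 5, 6

Weights: 1 ko: H, 2 kra L, 3 la L, 4 sa L, 5 ke: H, 6 pref H, 7 fo L, 8 nal H, 9 su L.
Parse right to left (heavy = foot alone; LL = one foot; stranded L unfooted): (ˈko:) kra (la.ˈsa) (ˈke:) (ˈpref) fo (ˈnal) su.
Foot heads: 1, 4, 5, 6, 8.
Primary stress on the rightmost head = syllable 8.
Secondary stress on 1, 4, 5, 6: ˌko:.kra.la.ˌsa.ˌke:.ˌpref.fo.ˈnal.su.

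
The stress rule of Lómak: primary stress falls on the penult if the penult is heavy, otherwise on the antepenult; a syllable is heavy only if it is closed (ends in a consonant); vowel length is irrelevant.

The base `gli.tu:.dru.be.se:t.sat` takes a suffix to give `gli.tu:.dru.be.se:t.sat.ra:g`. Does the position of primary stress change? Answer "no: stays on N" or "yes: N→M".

Base `gli.tu:.dru.be.se:t.sat` (6 syllables):
  Weights: 4 be L, 5 se:t H, 6 sat H.
  The penult (syllable 5, se:t) is heavy, so it takes stress.
  → primary stress on syllable 5.
Suffixed `gli.tu:.dru.be.se:t.sat.ra:g` (7 syllables):
  Weights: 5 se:t H, 6 sat H, 7 ra:g H.
  The penult (syllable 6, sat) is heavy, so it takes stress.
  → primary stress on syllable 6.

yes: 5→6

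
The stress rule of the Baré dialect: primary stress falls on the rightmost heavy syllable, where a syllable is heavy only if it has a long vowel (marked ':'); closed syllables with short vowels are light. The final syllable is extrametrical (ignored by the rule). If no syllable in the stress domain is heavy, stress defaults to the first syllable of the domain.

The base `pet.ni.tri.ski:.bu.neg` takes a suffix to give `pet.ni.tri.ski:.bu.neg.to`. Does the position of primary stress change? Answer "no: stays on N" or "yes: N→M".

Base `pet.ni.tri.ski:.bu.neg` (6 syllables):
  The final syllable (6, neg) is extrametrical; the stress domain is syllables 1–5.
  Weights: 1 pet L, 2 ni L, 3 tri L, 4 ski: H, 5 bu L.
  Heavy syllables in the domain: 4. The rightmost is syllable 4 (ski:).
  → primary stress on syllable 4.
Suffixed `pet.ni.tri.ski:.bu.neg.to` (7 syllables):
  The final syllable (7, to) is extrametrical; the stress domain is syllables 1–6.
  Weights: 1 pet L, 2 ni L, 3 tri L, 4 ski: H, 5 bu L, 6 neg L.
  Heavy syllables in the domain: 4. The rightmost is syllable 4 (ski:).
  → primary stress on syllable 4.

no: stays on 4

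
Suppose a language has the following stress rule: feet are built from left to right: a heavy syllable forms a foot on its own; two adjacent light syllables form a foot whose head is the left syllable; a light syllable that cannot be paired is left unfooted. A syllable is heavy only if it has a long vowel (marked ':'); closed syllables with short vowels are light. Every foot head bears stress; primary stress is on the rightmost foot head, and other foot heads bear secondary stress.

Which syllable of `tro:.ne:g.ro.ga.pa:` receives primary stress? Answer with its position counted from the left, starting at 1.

5

Weights: 1 tro: H, 2 ne:g H, 3 ro L, 4 ga L, 5 pa: H.
Parse left to right (heavy = foot alone; LL = one foot; stranded L unfooted): (ˈtro:) (ˈne:g) (ˈro.ga) (ˈpa:).
Foot heads: 1, 2, 3, 5.
Primary stress on the rightmost head = syllable 5.
Primary stress: syllable 5 → tro:.ne:g.ro.ga.ˈpa:.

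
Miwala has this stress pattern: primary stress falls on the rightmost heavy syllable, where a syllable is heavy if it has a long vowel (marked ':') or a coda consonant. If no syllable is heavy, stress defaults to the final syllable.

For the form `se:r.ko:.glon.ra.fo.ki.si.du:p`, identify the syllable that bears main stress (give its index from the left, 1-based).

8

Weights: 1 se:r H, 2 ko: H, 3 glon H, 4 ra L, 5 fo L, 6 ki L, 7 si L, 8 du:p H.
Heavy syllables in the domain: 1, 2, 3, 8. The rightmost is syllable 8 (du:p).
Primary stress: syllable 8 → se:r.ko:.glon.ra.fo.ki.si.ˈdu:p.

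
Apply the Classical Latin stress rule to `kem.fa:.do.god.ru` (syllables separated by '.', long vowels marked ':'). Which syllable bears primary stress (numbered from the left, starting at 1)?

4

Classical Latin: stress the penult if heavy (long vowel or closed), else the antepenult.
Weights: 3 do L, 4 god H, 5 ru L.
The penult (syllable 4, god) is heavy, so it takes stress.
Stress on syllable 4: kem.fa:.do.ˈgod.ru.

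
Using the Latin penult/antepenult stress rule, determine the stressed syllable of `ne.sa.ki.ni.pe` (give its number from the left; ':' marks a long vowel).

3

Classical Latin: stress the penult if heavy (long vowel or closed), else the antepenult.
Weights: 3 ki L, 4 ni L, 5 pe L.
The penult (syllable 4, ni) is light, so stress falls on the antepenult (syllable 3, ki).
Stress on syllable 3: ne.sa.ˈki.ni.pe.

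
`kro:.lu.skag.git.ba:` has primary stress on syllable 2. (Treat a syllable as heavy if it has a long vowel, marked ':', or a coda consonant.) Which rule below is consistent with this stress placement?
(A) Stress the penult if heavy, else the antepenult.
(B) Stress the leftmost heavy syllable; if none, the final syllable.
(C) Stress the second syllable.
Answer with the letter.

Rule A → syllable 4 (observed: 2).
Rule B → syllable 1 (observed: 2).
Rule C → syllable 2 ✓.

C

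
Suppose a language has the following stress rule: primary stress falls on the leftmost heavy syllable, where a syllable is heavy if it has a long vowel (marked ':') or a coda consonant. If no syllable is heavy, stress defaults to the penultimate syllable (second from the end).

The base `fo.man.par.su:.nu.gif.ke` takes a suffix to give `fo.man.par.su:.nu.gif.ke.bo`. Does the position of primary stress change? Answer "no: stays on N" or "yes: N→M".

Base `fo.man.par.su:.nu.gif.ke` (7 syllables):
  Weights: 1 fo L, 2 man H, 3 par H, 4 su: H, 5 nu L, 6 gif H, 7 ke L.
  Heavy syllables in the domain: 2, 3, 4, 6. The leftmost is syllable 2 (man).
  → primary stress on syllable 2.
Suffixed `fo.man.par.su:.nu.gif.ke.bo` (8 syllables):
  Weights: 1 fo L, 2 man H, 3 par H, 4 su: H, 5 nu L, 6 gif H, 7 ke L, 8 bo L.
  Heavy syllables in the domain: 2, 3, 4, 6. The leftmost is syllable 2 (man).
  → primary stress on syllable 2.

no: stays on 2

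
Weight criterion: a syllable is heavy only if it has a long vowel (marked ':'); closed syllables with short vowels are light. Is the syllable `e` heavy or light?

`e`: short vowel, open (no coda). Short vowel → light.

light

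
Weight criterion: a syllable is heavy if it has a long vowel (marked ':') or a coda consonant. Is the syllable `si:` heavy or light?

heavy

`si:`: long vowel, open (no coda). Long vowel → heavy.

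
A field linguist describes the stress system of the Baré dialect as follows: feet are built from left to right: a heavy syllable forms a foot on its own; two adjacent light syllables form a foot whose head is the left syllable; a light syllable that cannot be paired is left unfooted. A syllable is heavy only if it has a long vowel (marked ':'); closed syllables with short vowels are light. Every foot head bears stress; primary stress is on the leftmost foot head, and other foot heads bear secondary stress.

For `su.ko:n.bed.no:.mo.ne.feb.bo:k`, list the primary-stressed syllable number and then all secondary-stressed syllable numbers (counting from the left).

Weights: 1 su L, 2 ko:n H, 3 bed L, 4 no: H, 5 mo L, 6 ne L, 7 feb L, 8 bo:k H.
Parse left to right (heavy = foot alone; LL = one foot; stranded L unfooted): su (ˈko:n) bed (ˈno:) (ˈmo.ne) feb (ˈbo:k).
Foot heads: 2, 4, 5, 8.
Primary stress on the leftmost head = syllable 2.
Secondary stress on 4, 5, 8: su.ˈko:n.bed.ˌno:.ˌmo.ne.feb.ˌbo:k.

primary 2, secondary 4, 5, 8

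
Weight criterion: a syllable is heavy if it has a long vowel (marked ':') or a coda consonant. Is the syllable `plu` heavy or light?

light

`plu`: short vowel, open (no coda). Short vowel, open → light.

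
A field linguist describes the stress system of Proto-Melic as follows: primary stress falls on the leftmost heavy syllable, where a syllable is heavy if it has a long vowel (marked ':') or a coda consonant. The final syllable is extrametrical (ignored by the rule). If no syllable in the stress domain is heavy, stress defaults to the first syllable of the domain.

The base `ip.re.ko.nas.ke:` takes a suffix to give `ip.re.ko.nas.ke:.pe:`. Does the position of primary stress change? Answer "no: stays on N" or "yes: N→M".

no: stays on 1

Base `ip.re.ko.nas.ke:` (5 syllables):
  The final syllable (5, ke:) is extrametrical; the stress domain is syllables 1–4.
  Weights: 1 ip H, 2 re L, 3 ko L, 4 nas H.
  Heavy syllables in the domain: 1, 4. The leftmost is syllable 1 (ip).
  → primary stress on syllable 1.
Suffixed `ip.re.ko.nas.ke:.pe:` (6 syllables):
  The final syllable (6, pe:) is extrametrical; the stress domain is syllables 1–5.
  Weights: 1 ip H, 2 re L, 3 ko L, 4 nas H, 5 ke: H.
  Heavy syllables in the domain: 1, 4, 5. The leftmost is syllable 1 (ip).
  → primary stress on syllable 1.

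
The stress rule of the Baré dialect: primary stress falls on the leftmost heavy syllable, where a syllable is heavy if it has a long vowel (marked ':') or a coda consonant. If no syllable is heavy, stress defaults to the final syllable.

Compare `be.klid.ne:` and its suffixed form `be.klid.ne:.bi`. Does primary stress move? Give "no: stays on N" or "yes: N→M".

no: stays on 2

Base `be.klid.ne:` (3 syllables):
  Weights: 1 be L, 2 klid H, 3 ne: H.
  Heavy syllables in the domain: 2, 3. The leftmost is syllable 2 (klid).
  → primary stress on syllable 2.
Suffixed `be.klid.ne:.bi` (4 syllables):
  Weights: 1 be L, 2 klid H, 3 ne: H, 4 bi L.
  Heavy syllables in the domain: 2, 3. The leftmost is syllable 2 (klid).
  → primary stress on syllable 2.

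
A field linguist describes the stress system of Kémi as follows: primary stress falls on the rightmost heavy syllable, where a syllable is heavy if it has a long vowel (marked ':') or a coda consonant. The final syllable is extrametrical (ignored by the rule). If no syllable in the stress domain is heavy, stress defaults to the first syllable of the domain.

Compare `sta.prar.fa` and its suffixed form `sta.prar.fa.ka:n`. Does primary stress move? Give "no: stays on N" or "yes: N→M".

Base `sta.prar.fa` (3 syllables):
  The final syllable (3, fa) is extrametrical; the stress domain is syllables 1–2.
  Weights: 1 sta L, 2 prar H.
  Heavy syllables in the domain: 2. The rightmost is syllable 2 (prar).
  → primary stress on syllable 2.
Suffixed `sta.prar.fa.ka:n` (4 syllables):
  The final syllable (4, ka:n) is extrametrical; the stress domain is syllables 1–3.
  Weights: 1 sta L, 2 prar H, 3 fa L.
  Heavy syllables in the domain: 2. The rightmost is syllable 2 (prar).
  → primary stress on syllable 2.

no: stays on 2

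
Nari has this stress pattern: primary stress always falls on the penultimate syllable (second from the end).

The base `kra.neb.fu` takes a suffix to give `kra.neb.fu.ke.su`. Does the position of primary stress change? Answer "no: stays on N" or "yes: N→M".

Base `kra.neb.fu` (3 syllables):
  The word has 3 syllables; the penultimate syllable (second from the end) is syllable 2 (neb).
  → primary stress on syllable 2.
Suffixed `kra.neb.fu.ke.su` (5 syllables):
  The word has 5 syllables; the penultimate syllable (second from the end) is syllable 4 (ke).
  → primary stress on syllable 4.

yes: 2→4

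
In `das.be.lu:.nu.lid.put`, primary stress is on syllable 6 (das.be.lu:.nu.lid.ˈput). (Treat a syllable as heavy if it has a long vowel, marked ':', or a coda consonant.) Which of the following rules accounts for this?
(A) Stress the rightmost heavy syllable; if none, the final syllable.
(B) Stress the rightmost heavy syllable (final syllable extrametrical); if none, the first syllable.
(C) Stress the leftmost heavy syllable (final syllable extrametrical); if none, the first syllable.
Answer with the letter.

A

Rule A → syllable 6 ✓.
Rule B → syllable 5 (observed: 6).
Rule C → syllable 1 (observed: 6).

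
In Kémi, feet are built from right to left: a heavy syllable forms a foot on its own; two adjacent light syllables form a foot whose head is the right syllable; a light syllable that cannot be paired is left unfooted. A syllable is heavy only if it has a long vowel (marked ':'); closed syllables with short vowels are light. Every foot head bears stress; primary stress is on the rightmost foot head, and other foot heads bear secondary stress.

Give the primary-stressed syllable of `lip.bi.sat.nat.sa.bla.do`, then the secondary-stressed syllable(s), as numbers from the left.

Weights: 1 lip L, 2 bi L, 3 sat L, 4 nat L, 5 sa L, 6 bla L, 7 do L.
Parse right to left (heavy = foot alone; LL = one foot; stranded L unfooted): lip (bi.ˈsat) (nat.ˈsa) (bla.ˈdo).
Foot heads: 3, 5, 7.
Primary stress on the rightmost head = syllable 7.
Secondary stress on 3, 5: lip.bi.ˌsat.nat.ˌsa.bla.ˈdo.

primary 7, secondary 3, 5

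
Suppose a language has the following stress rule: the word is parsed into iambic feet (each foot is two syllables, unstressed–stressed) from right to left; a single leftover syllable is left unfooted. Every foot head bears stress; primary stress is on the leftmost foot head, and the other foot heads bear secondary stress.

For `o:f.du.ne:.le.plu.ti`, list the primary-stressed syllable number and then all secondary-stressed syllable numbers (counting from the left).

primary 2, secondary 4, 6

Parse right to left into iambic (σˈσ) feet: (o:f.ˈdu) (ne:.ˈle) (plu.ˈti).
Foot heads (stressed positions): 2, 4, 6.
End Rule Leftmost: primary stress on the leftmost head = syllable 2.
Secondary stress on 4, 6: o:f.ˈdu.ne:.ˌle.plu.ˌti.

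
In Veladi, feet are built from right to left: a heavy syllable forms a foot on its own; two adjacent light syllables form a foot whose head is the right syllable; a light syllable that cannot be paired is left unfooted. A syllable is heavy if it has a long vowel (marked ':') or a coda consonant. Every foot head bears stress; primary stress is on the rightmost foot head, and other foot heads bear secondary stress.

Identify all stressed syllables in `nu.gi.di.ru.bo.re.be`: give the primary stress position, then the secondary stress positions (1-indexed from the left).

Weights: 1 nu L, 2 gi L, 3 di L, 4 ru L, 5 bo L, 6 re L, 7 be L.
Parse right to left (heavy = foot alone; LL = one foot; stranded L unfooted): nu (gi.ˈdi) (ru.ˈbo) (re.ˈbe).
Foot heads: 3, 5, 7.
Primary stress on the rightmost head = syllable 7.
Secondary stress on 3, 5: nu.gi.ˌdi.ru.ˌbo.re.ˈbe.

primary 7, secondary 3, 5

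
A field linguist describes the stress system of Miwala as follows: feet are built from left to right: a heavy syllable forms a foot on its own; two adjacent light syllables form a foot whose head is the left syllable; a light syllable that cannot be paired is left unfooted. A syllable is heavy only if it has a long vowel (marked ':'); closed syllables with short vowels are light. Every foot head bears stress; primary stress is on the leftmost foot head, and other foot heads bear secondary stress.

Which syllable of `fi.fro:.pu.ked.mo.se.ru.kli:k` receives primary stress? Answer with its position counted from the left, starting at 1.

Weights: 1 fi L, 2 fro: H, 3 pu L, 4 ked L, 5 mo L, 6 se L, 7 ru L, 8 kli:k H.
Parse left to right (heavy = foot alone; LL = one foot; stranded L unfooted): fi (ˈfro:) (ˈpu.ked) (ˈmo.se) ru (ˈkli:k).
Foot heads: 2, 3, 5, 8.
Primary stress on the leftmost head = syllable 2.
Primary stress: syllable 2 → fi.ˈfro:.pu.ked.mo.se.ru.kli:k.

2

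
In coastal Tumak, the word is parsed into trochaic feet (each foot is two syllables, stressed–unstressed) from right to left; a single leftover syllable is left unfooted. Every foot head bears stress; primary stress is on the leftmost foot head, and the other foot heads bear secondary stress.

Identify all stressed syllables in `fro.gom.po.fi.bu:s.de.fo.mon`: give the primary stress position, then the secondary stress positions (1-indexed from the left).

primary 1, secondary 3, 5, 7

Parse right to left into trochaic (ˈσσ) feet: (ˈfro.gom) (ˈpo.fi) (ˈbu:s.de) (ˈfo.mon).
Foot heads (stressed positions): 1, 3, 5, 7.
End Rule Leftmost: primary stress on the leftmost head = syllable 1.
Secondary stress on 3, 5, 7: ˈfro.gom.ˌpo.fi.ˌbu:s.de.ˌfo.mon.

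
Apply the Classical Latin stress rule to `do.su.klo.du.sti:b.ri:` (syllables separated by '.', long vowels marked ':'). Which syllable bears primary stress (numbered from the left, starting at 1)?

5

Classical Latin: stress the penult if heavy (long vowel or closed), else the antepenult.
Weights: 4 du L, 5 sti:b H, 6 ri: H.
The penult (syllable 5, sti:b) is heavy, so it takes stress.
Stress on syllable 5: do.su.klo.du.ˈsti:b.ri:.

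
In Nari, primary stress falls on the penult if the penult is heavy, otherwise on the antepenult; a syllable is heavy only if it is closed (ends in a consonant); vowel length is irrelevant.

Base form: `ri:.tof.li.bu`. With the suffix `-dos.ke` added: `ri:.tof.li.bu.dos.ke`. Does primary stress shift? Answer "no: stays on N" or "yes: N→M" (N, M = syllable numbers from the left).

yes: 2→5

Base `ri:.tof.li.bu` (4 syllables):
  Weights: 2 tof H, 3 li L, 4 bu L.
  The penult (syllable 3, li) is light, so stress falls on the antepenult (syllable 2, tof).
  → primary stress on syllable 2.
Suffixed `ri:.tof.li.bu.dos.ke` (6 syllables):
  Weights: 4 bu L, 5 dos H, 6 ke L.
  The penult (syllable 5, dos) is heavy, so it takes stress.
  → primary stress on syllable 5.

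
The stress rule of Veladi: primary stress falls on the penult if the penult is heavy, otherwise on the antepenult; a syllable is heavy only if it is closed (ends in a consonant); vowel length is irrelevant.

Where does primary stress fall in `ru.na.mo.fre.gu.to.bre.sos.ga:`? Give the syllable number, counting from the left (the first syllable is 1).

8

Weights: 7 bre L, 8 sos H, 9 ga: L.
The penult (syllable 8, sos) is heavy, so it takes stress.
Primary stress: syllable 8 → ru.na.mo.fre.gu.to.bre.ˈsos.ga:.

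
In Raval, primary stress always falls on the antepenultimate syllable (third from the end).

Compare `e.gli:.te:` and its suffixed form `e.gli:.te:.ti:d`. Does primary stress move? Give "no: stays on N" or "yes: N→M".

yes: 1→2

Base `e.gli:.te:` (3 syllables):
  The word has 3 syllables; the antepenultimate syllable (third from the end) is syllable 1 (e).
  → primary stress on syllable 1.
Suffixed `e.gli:.te:.ti:d` (4 syllables):
  The word has 4 syllables; the antepenultimate syllable (third from the end) is syllable 2 (gli:).
  → primary stress on syllable 2.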